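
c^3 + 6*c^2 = c^2*(c + 6)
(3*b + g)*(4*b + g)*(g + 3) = 12*b^2*g + 36*b^2 + 7*b*g^2 + 21*b*g + g^3 + 3*g^2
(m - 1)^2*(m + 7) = m^3 + 5*m^2 - 13*m + 7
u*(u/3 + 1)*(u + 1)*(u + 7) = u^4/3 + 11*u^3/3 + 31*u^2/3 + 7*u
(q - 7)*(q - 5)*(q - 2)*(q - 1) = q^4 - 15*q^3 + 73*q^2 - 129*q + 70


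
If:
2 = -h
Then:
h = -2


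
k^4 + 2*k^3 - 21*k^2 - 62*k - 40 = (k - 5)*(k + 1)*(k + 2)*(k + 4)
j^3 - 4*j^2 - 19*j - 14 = (j - 7)*(j + 1)*(j + 2)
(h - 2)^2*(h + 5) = h^3 + h^2 - 16*h + 20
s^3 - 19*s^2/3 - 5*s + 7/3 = (s - 7)*(s - 1/3)*(s + 1)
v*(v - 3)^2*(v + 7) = v^4 + v^3 - 33*v^2 + 63*v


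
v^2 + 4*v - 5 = (v - 1)*(v + 5)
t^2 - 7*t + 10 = (t - 5)*(t - 2)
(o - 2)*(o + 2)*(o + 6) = o^3 + 6*o^2 - 4*o - 24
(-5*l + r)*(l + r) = -5*l^2 - 4*l*r + r^2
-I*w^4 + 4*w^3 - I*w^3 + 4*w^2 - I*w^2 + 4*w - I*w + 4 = (w - I)*(w + I)*(w + 4*I)*(-I*w - I)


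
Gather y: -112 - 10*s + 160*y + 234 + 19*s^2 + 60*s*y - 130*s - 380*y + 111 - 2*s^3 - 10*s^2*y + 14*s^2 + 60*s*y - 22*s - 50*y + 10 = -2*s^3 + 33*s^2 - 162*s + y*(-10*s^2 + 120*s - 270) + 243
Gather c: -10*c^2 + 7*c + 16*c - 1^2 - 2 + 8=-10*c^2 + 23*c + 5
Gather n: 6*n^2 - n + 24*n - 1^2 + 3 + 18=6*n^2 + 23*n + 20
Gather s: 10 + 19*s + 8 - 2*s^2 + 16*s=-2*s^2 + 35*s + 18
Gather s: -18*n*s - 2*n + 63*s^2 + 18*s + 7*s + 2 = -2*n + 63*s^2 + s*(25 - 18*n) + 2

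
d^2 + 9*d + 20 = (d + 4)*(d + 5)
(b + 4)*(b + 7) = b^2 + 11*b + 28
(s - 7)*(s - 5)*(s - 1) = s^3 - 13*s^2 + 47*s - 35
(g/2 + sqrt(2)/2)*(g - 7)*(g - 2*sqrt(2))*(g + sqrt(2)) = g^4/2 - 7*g^3/2 - 3*g^2 - 2*sqrt(2)*g + 21*g + 14*sqrt(2)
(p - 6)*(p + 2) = p^2 - 4*p - 12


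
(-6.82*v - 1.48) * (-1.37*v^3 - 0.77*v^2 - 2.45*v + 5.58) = 9.3434*v^4 + 7.279*v^3 + 17.8486*v^2 - 34.4296*v - 8.2584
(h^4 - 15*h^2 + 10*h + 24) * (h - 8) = h^5 - 8*h^4 - 15*h^3 + 130*h^2 - 56*h - 192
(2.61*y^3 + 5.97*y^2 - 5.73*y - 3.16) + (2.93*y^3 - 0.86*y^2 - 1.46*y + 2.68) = 5.54*y^3 + 5.11*y^2 - 7.19*y - 0.48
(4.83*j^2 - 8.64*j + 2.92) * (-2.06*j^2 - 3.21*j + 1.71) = -9.9498*j^4 + 2.2941*j^3 + 29.9785*j^2 - 24.1476*j + 4.9932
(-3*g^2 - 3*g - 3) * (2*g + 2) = -6*g^3 - 12*g^2 - 12*g - 6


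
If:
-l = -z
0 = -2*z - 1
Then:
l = -1/2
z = -1/2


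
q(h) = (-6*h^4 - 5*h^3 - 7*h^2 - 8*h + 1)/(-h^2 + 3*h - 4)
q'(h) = (2*h - 3)*(-6*h^4 - 5*h^3 - 7*h^2 - 8*h + 1)/(-h^2 + 3*h - 4)^2 + (-24*h^3 - 15*h^2 - 14*h - 8)/(-h^2 + 3*h - 4) = (12*h^5 - 49*h^4 + 66*h^3 + 31*h^2 + 58*h + 29)/(h^4 - 6*h^3 + 17*h^2 - 24*h + 16)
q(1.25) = 24.47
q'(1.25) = 59.61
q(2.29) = 117.55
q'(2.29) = 93.18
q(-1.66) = 2.36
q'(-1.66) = -5.86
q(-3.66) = 31.54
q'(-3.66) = -24.44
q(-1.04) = -0.04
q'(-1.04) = -2.14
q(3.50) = 213.48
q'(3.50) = 72.32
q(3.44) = 209.14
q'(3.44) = 72.40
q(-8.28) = 264.64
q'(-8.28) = -77.28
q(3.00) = 176.75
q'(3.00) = 75.69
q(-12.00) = 634.17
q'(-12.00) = -121.46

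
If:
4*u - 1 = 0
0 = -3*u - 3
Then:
No Solution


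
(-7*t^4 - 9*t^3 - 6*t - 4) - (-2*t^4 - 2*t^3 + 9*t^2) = -5*t^4 - 7*t^3 - 9*t^2 - 6*t - 4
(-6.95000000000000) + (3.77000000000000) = -3.18000000000000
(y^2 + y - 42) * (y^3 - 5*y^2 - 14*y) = y^5 - 4*y^4 - 61*y^3 + 196*y^2 + 588*y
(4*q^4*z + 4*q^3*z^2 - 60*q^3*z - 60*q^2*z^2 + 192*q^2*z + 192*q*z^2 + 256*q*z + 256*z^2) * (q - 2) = 4*q^5*z + 4*q^4*z^2 - 68*q^4*z - 68*q^3*z^2 + 312*q^3*z + 312*q^2*z^2 - 128*q^2*z - 128*q*z^2 - 512*q*z - 512*z^2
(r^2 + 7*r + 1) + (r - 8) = r^2 + 8*r - 7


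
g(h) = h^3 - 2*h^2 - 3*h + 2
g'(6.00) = 81.00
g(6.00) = 128.00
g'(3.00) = 12.00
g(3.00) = 2.00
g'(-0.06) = -2.75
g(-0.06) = 2.17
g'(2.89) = 10.50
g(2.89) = 0.76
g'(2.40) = 4.68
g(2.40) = -2.90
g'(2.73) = 8.44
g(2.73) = -0.75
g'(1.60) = -1.72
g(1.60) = -3.82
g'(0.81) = -4.27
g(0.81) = -1.21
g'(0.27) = -3.86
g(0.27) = 1.06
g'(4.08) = 30.62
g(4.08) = 24.38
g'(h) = 3*h^2 - 4*h - 3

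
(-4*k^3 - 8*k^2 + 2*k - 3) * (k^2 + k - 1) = -4*k^5 - 12*k^4 - 2*k^3 + 7*k^2 - 5*k + 3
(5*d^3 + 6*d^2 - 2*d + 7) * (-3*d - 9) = -15*d^4 - 63*d^3 - 48*d^2 - 3*d - 63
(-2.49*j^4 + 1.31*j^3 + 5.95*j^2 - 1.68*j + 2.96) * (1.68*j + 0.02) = -4.1832*j^5 + 2.151*j^4 + 10.0222*j^3 - 2.7034*j^2 + 4.9392*j + 0.0592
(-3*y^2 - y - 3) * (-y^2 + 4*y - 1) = 3*y^4 - 11*y^3 + 2*y^2 - 11*y + 3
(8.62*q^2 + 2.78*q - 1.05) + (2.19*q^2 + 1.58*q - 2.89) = 10.81*q^2 + 4.36*q - 3.94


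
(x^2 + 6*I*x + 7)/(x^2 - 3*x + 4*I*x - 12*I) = (x^2 + 6*I*x + 7)/(x^2 + x*(-3 + 4*I) - 12*I)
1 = 1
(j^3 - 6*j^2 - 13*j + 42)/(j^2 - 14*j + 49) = (j^2 + j - 6)/(j - 7)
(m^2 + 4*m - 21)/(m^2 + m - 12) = (m + 7)/(m + 4)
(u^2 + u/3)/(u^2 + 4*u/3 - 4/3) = u*(3*u + 1)/(3*u^2 + 4*u - 4)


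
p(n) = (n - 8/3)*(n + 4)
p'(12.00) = 25.33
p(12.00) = 149.33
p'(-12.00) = -22.67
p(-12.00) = 117.33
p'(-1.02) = -0.71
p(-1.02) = -10.99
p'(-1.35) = -1.37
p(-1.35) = -10.64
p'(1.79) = 4.91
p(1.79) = -5.08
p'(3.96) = 9.25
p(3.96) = 10.29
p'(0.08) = 1.49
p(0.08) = -10.55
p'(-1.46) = -1.59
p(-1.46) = -10.48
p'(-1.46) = -1.59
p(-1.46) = -10.48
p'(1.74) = 4.81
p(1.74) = -5.32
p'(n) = 2*n + 4/3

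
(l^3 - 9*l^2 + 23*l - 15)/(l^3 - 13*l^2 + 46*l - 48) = (l^2 - 6*l + 5)/(l^2 - 10*l + 16)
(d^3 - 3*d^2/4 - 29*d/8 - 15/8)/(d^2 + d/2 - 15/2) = (4*d^2 + 7*d + 3)/(4*(d + 3))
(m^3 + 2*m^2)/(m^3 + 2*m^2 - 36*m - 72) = m^2/(m^2 - 36)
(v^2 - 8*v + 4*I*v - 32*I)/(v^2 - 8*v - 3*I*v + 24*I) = (v + 4*I)/(v - 3*I)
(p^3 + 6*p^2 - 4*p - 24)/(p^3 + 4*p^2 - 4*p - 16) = (p + 6)/(p + 4)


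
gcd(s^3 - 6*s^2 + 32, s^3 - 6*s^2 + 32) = s^3 - 6*s^2 + 32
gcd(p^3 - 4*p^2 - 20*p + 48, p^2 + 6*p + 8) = p + 4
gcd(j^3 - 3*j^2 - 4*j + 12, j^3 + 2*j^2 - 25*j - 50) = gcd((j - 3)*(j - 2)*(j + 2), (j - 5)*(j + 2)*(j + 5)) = j + 2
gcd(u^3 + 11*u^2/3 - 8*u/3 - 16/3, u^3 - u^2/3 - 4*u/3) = u^2 - u/3 - 4/3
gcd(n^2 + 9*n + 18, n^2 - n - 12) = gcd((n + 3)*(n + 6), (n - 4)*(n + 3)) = n + 3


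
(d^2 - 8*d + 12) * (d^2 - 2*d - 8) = d^4 - 10*d^3 + 20*d^2 + 40*d - 96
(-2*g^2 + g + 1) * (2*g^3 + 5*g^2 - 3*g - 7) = -4*g^5 - 8*g^4 + 13*g^3 + 16*g^2 - 10*g - 7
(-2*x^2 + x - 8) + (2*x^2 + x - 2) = 2*x - 10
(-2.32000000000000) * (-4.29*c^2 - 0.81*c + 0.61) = 9.9528*c^2 + 1.8792*c - 1.4152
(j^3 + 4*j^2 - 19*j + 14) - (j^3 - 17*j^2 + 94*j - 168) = 21*j^2 - 113*j + 182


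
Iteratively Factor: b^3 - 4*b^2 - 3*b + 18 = (b + 2)*(b^2 - 6*b + 9) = (b - 3)*(b + 2)*(b - 3)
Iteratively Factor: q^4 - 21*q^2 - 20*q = (q + 4)*(q^3 - 4*q^2 - 5*q) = q*(q + 4)*(q^2 - 4*q - 5) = q*(q - 5)*(q + 4)*(q + 1)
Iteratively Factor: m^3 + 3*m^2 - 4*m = (m)*(m^2 + 3*m - 4) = m*(m + 4)*(m - 1)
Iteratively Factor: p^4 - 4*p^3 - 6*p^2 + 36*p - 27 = (p - 3)*(p^3 - p^2 - 9*p + 9) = (p - 3)*(p + 3)*(p^2 - 4*p + 3) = (p - 3)^2*(p + 3)*(p - 1)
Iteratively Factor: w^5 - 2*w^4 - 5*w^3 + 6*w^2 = (w - 3)*(w^4 + w^3 - 2*w^2) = (w - 3)*(w - 1)*(w^3 + 2*w^2) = w*(w - 3)*(w - 1)*(w^2 + 2*w) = w^2*(w - 3)*(w - 1)*(w + 2)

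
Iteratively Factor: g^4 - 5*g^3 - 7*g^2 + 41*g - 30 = (g - 2)*(g^3 - 3*g^2 - 13*g + 15) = (g - 5)*(g - 2)*(g^2 + 2*g - 3) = (g - 5)*(g - 2)*(g + 3)*(g - 1)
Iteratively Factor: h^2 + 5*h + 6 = (h + 3)*(h + 2)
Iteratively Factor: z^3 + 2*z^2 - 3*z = (z + 3)*(z^2 - z) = z*(z + 3)*(z - 1)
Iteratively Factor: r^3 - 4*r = (r + 2)*(r^2 - 2*r) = r*(r + 2)*(r - 2)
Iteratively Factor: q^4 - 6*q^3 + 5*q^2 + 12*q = (q + 1)*(q^3 - 7*q^2 + 12*q) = (q - 4)*(q + 1)*(q^2 - 3*q) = q*(q - 4)*(q + 1)*(q - 3)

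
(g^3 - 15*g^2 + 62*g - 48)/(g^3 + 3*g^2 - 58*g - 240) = (g^2 - 7*g + 6)/(g^2 + 11*g + 30)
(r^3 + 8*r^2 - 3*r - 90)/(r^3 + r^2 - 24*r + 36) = (r + 5)/(r - 2)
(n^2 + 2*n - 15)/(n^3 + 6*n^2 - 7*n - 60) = 1/(n + 4)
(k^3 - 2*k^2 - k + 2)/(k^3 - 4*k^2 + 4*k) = (k^2 - 1)/(k*(k - 2))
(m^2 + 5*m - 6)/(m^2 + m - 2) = (m + 6)/(m + 2)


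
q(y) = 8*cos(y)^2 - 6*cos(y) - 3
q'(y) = -16*sin(y)*cos(y) + 6*sin(y)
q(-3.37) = 10.43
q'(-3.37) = 4.89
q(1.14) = -4.11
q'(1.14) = -0.62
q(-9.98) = 7.88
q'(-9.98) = 10.33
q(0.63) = -2.62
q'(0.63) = -4.08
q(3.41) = 10.22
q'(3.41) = -5.68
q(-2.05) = 1.47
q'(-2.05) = -11.87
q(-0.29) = -1.40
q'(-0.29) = 2.67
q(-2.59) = 7.91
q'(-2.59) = -10.29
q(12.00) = -2.37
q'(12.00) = 4.03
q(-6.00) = -1.39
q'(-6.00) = -2.62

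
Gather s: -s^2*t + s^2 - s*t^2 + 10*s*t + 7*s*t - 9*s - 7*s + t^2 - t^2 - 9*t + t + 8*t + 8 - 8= s^2*(1 - t) + s*(-t^2 + 17*t - 16)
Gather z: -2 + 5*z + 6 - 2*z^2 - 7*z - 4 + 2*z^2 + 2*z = 0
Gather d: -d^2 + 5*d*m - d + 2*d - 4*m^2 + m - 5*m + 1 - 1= -d^2 + d*(5*m + 1) - 4*m^2 - 4*m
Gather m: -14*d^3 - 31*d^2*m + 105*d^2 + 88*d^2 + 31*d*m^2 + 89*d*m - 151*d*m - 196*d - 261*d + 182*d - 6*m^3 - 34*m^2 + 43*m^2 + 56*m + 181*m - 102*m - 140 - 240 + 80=-14*d^3 + 193*d^2 - 275*d - 6*m^3 + m^2*(31*d + 9) + m*(-31*d^2 - 62*d + 135) - 300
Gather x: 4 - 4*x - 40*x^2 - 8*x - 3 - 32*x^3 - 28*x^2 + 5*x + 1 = -32*x^3 - 68*x^2 - 7*x + 2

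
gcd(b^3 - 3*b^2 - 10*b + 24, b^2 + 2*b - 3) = b + 3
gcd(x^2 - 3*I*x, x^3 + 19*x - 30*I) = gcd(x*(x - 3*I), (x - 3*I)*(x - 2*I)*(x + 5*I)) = x - 3*I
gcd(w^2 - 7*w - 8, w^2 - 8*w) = w - 8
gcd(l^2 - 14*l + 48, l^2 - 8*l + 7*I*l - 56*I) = l - 8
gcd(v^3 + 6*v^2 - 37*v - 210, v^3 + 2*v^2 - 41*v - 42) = v^2 + v - 42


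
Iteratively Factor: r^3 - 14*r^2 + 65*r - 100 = (r - 5)*(r^2 - 9*r + 20) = (r - 5)^2*(r - 4)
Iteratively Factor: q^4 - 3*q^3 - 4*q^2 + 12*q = (q - 3)*(q^3 - 4*q) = (q - 3)*(q - 2)*(q^2 + 2*q) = (q - 3)*(q - 2)*(q + 2)*(q)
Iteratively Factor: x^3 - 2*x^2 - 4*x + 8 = (x - 2)*(x^2 - 4) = (x - 2)*(x + 2)*(x - 2)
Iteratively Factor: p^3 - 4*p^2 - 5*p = (p - 5)*(p^2 + p) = (p - 5)*(p + 1)*(p)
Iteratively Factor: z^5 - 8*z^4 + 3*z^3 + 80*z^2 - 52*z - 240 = (z + 2)*(z^4 - 10*z^3 + 23*z^2 + 34*z - 120) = (z + 2)^2*(z^3 - 12*z^2 + 47*z - 60) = (z - 3)*(z + 2)^2*(z^2 - 9*z + 20) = (z - 5)*(z - 3)*(z + 2)^2*(z - 4)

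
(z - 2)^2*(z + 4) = z^3 - 12*z + 16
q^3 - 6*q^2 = q^2*(q - 6)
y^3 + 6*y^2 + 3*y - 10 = (y - 1)*(y + 2)*(y + 5)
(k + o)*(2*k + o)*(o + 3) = 2*k^2*o + 6*k^2 + 3*k*o^2 + 9*k*o + o^3 + 3*o^2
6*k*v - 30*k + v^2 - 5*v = (6*k + v)*(v - 5)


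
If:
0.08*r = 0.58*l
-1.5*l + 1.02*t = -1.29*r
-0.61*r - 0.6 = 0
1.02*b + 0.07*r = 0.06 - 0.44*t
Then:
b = -0.32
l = -0.14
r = -0.98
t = 1.04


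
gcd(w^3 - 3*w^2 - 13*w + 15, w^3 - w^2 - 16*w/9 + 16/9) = w - 1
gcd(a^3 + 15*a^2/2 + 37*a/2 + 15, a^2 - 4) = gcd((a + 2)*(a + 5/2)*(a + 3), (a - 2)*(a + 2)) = a + 2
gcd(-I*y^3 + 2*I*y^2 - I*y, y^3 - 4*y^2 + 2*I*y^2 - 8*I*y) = y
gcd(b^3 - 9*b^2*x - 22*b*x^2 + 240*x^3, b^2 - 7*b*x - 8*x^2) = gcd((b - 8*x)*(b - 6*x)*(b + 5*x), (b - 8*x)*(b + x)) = -b + 8*x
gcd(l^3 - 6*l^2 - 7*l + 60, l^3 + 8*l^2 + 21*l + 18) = l + 3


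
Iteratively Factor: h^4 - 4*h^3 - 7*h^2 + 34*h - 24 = (h - 1)*(h^3 - 3*h^2 - 10*h + 24) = (h - 2)*(h - 1)*(h^2 - h - 12) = (h - 2)*(h - 1)*(h + 3)*(h - 4)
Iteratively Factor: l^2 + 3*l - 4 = (l + 4)*(l - 1)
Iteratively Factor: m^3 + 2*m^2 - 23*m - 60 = (m - 5)*(m^2 + 7*m + 12) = (m - 5)*(m + 4)*(m + 3)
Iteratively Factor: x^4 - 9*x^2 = (x)*(x^3 - 9*x) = x*(x + 3)*(x^2 - 3*x) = x*(x - 3)*(x + 3)*(x)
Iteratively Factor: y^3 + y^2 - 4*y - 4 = (y + 2)*(y^2 - y - 2) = (y - 2)*(y + 2)*(y + 1)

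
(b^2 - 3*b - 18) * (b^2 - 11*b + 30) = b^4 - 14*b^3 + 45*b^2 + 108*b - 540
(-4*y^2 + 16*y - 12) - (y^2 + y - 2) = -5*y^2 + 15*y - 10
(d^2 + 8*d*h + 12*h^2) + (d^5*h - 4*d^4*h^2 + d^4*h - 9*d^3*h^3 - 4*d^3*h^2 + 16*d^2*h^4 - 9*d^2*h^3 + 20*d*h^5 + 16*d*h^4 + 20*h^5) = d^5*h - 4*d^4*h^2 + d^4*h - 9*d^3*h^3 - 4*d^3*h^2 + 16*d^2*h^4 - 9*d^2*h^3 + d^2 + 20*d*h^5 + 16*d*h^4 + 8*d*h + 20*h^5 + 12*h^2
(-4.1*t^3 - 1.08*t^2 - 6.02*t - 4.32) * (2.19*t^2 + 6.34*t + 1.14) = -8.979*t^5 - 28.3592*t^4 - 24.705*t^3 - 48.8588*t^2 - 34.2516*t - 4.9248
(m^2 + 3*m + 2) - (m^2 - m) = 4*m + 2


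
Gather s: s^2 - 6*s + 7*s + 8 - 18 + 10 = s^2 + s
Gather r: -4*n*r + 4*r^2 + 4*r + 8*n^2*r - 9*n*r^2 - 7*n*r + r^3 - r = r^3 + r^2*(4 - 9*n) + r*(8*n^2 - 11*n + 3)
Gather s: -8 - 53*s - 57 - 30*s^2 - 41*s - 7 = -30*s^2 - 94*s - 72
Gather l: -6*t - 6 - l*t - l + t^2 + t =l*(-t - 1) + t^2 - 5*t - 6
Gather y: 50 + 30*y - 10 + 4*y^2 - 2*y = 4*y^2 + 28*y + 40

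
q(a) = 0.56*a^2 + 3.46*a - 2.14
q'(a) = 1.12*a + 3.46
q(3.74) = 18.63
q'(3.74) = 7.65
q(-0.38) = -3.37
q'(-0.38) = 3.03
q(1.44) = 4.00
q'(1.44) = 5.07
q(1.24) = 3.01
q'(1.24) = 4.85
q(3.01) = 13.35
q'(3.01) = 6.83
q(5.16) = 30.62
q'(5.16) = 9.24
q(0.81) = 1.03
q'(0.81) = 4.37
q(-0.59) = -3.99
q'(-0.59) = 2.80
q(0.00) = -2.14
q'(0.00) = 3.46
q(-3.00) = -7.48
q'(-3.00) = 0.10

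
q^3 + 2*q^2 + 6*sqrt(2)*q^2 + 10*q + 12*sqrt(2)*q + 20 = (q + 2)*(q + sqrt(2))*(q + 5*sqrt(2))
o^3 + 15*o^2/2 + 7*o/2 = o*(o + 1/2)*(o + 7)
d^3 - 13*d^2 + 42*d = d*(d - 7)*(d - 6)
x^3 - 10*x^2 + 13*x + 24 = (x - 8)*(x - 3)*(x + 1)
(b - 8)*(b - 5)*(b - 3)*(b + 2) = b^4 - 14*b^3 + 47*b^2 + 38*b - 240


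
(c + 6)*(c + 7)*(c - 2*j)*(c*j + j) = c^4*j - 2*c^3*j^2 + 14*c^3*j - 28*c^2*j^2 + 55*c^2*j - 110*c*j^2 + 42*c*j - 84*j^2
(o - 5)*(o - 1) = o^2 - 6*o + 5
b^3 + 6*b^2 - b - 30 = (b - 2)*(b + 3)*(b + 5)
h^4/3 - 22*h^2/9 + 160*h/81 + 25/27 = (h/3 + 1)*(h - 5/3)^2*(h + 1/3)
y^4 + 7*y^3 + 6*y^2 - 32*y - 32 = (y - 2)*(y + 1)*(y + 4)^2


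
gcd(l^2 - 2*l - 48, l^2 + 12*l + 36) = l + 6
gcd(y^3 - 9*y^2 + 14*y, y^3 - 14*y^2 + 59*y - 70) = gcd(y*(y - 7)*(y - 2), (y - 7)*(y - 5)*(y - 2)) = y^2 - 9*y + 14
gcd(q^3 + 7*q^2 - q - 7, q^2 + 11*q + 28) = q + 7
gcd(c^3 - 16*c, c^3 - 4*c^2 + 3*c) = c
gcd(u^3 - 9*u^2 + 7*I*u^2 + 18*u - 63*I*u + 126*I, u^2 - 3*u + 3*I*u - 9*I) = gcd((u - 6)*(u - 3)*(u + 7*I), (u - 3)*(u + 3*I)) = u - 3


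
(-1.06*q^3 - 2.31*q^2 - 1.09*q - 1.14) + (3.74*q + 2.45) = -1.06*q^3 - 2.31*q^2 + 2.65*q + 1.31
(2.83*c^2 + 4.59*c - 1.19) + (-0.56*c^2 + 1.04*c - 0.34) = 2.27*c^2 + 5.63*c - 1.53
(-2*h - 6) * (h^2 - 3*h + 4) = -2*h^3 + 10*h - 24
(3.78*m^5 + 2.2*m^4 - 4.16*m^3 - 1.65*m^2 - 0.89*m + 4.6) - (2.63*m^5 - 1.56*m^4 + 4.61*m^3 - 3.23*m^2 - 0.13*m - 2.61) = 1.15*m^5 + 3.76*m^4 - 8.77*m^3 + 1.58*m^2 - 0.76*m + 7.21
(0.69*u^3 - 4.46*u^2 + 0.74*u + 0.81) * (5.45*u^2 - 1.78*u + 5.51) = 3.7605*u^5 - 25.5352*u^4 + 15.7737*u^3 - 21.4773*u^2 + 2.6356*u + 4.4631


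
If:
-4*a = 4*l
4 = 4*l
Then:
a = -1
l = 1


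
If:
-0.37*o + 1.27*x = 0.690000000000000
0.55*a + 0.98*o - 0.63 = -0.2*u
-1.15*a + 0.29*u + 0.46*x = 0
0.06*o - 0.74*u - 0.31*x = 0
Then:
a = 0.22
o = 0.57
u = -0.25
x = 0.71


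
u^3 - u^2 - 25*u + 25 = (u - 5)*(u - 1)*(u + 5)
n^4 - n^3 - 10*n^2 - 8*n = n*(n - 4)*(n + 1)*(n + 2)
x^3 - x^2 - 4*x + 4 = (x - 2)*(x - 1)*(x + 2)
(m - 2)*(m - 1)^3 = m^4 - 5*m^3 + 9*m^2 - 7*m + 2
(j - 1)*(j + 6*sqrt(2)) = j^2 - j + 6*sqrt(2)*j - 6*sqrt(2)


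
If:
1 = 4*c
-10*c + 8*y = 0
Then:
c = 1/4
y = 5/16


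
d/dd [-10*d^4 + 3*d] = 3 - 40*d^3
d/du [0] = 0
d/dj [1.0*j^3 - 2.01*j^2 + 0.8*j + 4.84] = 3.0*j^2 - 4.02*j + 0.8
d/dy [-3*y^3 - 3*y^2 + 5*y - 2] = -9*y^2 - 6*y + 5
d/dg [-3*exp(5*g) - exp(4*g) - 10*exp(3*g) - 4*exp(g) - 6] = (-15*exp(4*g) - 4*exp(3*g) - 30*exp(2*g) - 4)*exp(g)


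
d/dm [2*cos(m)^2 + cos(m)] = -(4*cos(m) + 1)*sin(m)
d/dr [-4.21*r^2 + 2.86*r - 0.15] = 2.86 - 8.42*r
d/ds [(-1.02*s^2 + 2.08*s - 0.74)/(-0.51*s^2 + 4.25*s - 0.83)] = (-3.2742*s^2 + 0.938400000000001*s + 1.4186)/(0.2601*s^4 - 4.335*s^3 + 18.9091*s^2 - 7.055*s + 0.6889)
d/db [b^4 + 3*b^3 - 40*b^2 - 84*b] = 4*b^3 + 9*b^2 - 80*b - 84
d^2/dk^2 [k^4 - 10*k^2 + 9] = 12*k^2 - 20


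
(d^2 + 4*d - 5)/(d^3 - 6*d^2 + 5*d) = (d + 5)/(d*(d - 5))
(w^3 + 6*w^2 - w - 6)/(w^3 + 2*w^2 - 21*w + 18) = (w + 1)/(w - 3)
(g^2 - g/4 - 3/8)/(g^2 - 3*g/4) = (g + 1/2)/g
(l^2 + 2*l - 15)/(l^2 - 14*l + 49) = (l^2 + 2*l - 15)/(l^2 - 14*l + 49)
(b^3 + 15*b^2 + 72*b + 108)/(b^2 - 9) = (b^2 + 12*b + 36)/(b - 3)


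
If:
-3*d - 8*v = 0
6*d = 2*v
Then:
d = 0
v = 0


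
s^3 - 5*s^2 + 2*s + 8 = (s - 4)*(s - 2)*(s + 1)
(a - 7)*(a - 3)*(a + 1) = a^3 - 9*a^2 + 11*a + 21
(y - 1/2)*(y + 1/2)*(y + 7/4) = y^3 + 7*y^2/4 - y/4 - 7/16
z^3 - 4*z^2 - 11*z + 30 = (z - 5)*(z - 2)*(z + 3)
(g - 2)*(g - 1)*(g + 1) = g^3 - 2*g^2 - g + 2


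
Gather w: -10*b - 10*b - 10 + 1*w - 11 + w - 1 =-20*b + 2*w - 22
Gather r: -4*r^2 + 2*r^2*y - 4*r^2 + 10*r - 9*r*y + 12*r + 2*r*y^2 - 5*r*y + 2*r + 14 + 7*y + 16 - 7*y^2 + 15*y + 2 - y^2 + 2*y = r^2*(2*y - 8) + r*(2*y^2 - 14*y + 24) - 8*y^2 + 24*y + 32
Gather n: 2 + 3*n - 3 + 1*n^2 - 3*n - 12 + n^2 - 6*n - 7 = 2*n^2 - 6*n - 20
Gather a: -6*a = -6*a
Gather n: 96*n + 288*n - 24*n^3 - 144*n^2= -24*n^3 - 144*n^2 + 384*n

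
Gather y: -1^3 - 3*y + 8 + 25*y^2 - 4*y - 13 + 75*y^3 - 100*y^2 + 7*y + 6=75*y^3 - 75*y^2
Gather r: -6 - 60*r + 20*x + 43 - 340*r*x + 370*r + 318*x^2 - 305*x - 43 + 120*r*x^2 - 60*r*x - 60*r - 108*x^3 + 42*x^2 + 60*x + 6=r*(120*x^2 - 400*x + 250) - 108*x^3 + 360*x^2 - 225*x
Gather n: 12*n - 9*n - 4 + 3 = 3*n - 1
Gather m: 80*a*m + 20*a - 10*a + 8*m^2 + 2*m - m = 10*a + 8*m^2 + m*(80*a + 1)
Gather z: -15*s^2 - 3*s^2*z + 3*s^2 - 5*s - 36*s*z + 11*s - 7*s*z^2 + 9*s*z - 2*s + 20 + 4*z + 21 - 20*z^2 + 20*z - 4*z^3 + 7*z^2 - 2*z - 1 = -12*s^2 + 4*s - 4*z^3 + z^2*(-7*s - 13) + z*(-3*s^2 - 27*s + 22) + 40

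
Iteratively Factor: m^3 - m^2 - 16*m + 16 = (m - 1)*(m^2 - 16) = (m - 4)*(m - 1)*(m + 4)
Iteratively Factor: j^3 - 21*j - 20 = (j + 4)*(j^2 - 4*j - 5) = (j + 1)*(j + 4)*(j - 5)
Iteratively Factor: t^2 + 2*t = (t + 2)*(t)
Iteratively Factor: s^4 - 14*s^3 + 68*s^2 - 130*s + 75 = (s - 5)*(s^3 - 9*s^2 + 23*s - 15) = (s - 5)*(s - 3)*(s^2 - 6*s + 5) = (s - 5)^2*(s - 3)*(s - 1)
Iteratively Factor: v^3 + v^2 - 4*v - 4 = (v - 2)*(v^2 + 3*v + 2) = (v - 2)*(v + 1)*(v + 2)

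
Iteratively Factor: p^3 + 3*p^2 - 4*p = (p + 4)*(p^2 - p) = (p - 1)*(p + 4)*(p)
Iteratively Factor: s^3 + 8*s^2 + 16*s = (s)*(s^2 + 8*s + 16) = s*(s + 4)*(s + 4)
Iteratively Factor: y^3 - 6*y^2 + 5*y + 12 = (y + 1)*(y^2 - 7*y + 12) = (y - 4)*(y + 1)*(y - 3)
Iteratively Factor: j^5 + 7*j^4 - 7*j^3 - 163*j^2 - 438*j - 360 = (j + 3)*(j^4 + 4*j^3 - 19*j^2 - 106*j - 120) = (j + 3)*(j + 4)*(j^3 - 19*j - 30) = (j + 2)*(j + 3)*(j + 4)*(j^2 - 2*j - 15) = (j + 2)*(j + 3)^2*(j + 4)*(j - 5)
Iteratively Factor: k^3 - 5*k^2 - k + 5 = (k - 1)*(k^2 - 4*k - 5) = (k - 1)*(k + 1)*(k - 5)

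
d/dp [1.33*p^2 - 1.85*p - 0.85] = 2.66*p - 1.85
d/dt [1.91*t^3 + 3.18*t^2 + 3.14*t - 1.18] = 5.73*t^2 + 6.36*t + 3.14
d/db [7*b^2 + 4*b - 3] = 14*b + 4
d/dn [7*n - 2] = 7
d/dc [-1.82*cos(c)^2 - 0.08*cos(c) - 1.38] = (3.64*cos(c) + 0.08)*sin(c)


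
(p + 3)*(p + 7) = p^2 + 10*p + 21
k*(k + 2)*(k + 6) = k^3 + 8*k^2 + 12*k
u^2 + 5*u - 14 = (u - 2)*(u + 7)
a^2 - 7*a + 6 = (a - 6)*(a - 1)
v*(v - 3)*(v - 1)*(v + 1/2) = v^4 - 7*v^3/2 + v^2 + 3*v/2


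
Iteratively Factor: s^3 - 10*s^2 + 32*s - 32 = (s - 4)*(s^2 - 6*s + 8) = (s - 4)^2*(s - 2)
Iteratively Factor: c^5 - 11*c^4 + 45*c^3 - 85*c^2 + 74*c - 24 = (c - 2)*(c^4 - 9*c^3 + 27*c^2 - 31*c + 12) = (c - 4)*(c - 2)*(c^3 - 5*c^2 + 7*c - 3) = (c - 4)*(c - 2)*(c - 1)*(c^2 - 4*c + 3) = (c - 4)*(c - 2)*(c - 1)^2*(c - 3)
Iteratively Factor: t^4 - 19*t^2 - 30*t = (t + 3)*(t^3 - 3*t^2 - 10*t) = (t + 2)*(t + 3)*(t^2 - 5*t) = t*(t + 2)*(t + 3)*(t - 5)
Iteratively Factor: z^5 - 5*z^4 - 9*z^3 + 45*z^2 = (z - 3)*(z^4 - 2*z^3 - 15*z^2) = z*(z - 3)*(z^3 - 2*z^2 - 15*z) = z*(z - 5)*(z - 3)*(z^2 + 3*z) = z*(z - 5)*(z - 3)*(z + 3)*(z)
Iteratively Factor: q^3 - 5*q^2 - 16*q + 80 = (q - 4)*(q^2 - q - 20) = (q - 5)*(q - 4)*(q + 4)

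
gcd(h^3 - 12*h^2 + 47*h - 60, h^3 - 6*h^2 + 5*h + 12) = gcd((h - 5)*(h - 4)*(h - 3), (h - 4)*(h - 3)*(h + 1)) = h^2 - 7*h + 12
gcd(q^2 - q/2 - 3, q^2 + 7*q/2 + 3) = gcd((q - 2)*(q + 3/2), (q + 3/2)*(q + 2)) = q + 3/2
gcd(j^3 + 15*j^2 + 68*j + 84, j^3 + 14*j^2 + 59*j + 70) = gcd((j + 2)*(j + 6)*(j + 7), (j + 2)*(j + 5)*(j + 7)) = j^2 + 9*j + 14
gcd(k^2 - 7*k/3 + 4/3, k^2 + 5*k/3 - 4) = k - 4/3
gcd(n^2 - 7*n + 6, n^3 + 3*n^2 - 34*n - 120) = n - 6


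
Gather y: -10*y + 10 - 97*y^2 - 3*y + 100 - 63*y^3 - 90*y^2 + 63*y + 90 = -63*y^3 - 187*y^2 + 50*y + 200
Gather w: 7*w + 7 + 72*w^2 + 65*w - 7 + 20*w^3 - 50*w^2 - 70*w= 20*w^3 + 22*w^2 + 2*w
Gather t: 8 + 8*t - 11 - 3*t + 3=5*t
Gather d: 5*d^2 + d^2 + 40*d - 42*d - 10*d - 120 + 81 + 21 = 6*d^2 - 12*d - 18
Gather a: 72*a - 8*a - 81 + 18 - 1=64*a - 64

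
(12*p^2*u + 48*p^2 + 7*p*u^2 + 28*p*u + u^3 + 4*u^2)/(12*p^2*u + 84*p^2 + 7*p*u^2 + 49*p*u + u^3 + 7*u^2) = (u + 4)/(u + 7)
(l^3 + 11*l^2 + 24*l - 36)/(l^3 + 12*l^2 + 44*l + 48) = (l^2 + 5*l - 6)/(l^2 + 6*l + 8)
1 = 1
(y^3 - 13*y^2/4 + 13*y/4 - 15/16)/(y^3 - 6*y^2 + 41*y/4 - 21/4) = (8*y^2 - 14*y + 5)/(4*(2*y^2 - 9*y + 7))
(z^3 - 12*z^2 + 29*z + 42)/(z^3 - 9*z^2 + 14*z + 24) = (z - 7)/(z - 4)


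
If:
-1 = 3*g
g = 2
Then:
No Solution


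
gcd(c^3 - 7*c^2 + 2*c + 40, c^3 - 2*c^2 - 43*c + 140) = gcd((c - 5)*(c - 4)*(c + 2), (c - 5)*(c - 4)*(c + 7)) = c^2 - 9*c + 20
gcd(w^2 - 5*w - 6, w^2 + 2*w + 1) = w + 1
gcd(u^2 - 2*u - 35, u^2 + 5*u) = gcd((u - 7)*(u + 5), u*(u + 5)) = u + 5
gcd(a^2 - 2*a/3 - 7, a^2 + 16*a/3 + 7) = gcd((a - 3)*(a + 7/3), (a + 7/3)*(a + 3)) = a + 7/3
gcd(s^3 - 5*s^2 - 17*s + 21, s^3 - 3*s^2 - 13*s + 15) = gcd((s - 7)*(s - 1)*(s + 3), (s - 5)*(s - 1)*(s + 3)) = s^2 + 2*s - 3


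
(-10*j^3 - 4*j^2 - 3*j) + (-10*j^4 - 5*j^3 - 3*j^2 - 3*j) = -10*j^4 - 15*j^3 - 7*j^2 - 6*j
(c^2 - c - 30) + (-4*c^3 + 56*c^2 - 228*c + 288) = -4*c^3 + 57*c^2 - 229*c + 258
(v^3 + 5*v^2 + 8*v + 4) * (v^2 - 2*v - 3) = v^5 + 3*v^4 - 5*v^3 - 27*v^2 - 32*v - 12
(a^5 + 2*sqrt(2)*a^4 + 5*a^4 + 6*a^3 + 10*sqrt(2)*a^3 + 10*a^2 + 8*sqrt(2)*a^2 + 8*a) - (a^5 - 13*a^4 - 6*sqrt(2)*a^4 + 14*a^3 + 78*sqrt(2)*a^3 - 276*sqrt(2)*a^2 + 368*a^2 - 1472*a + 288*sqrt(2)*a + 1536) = 8*sqrt(2)*a^4 + 18*a^4 - 68*sqrt(2)*a^3 - 8*a^3 - 358*a^2 + 284*sqrt(2)*a^2 - 288*sqrt(2)*a + 1480*a - 1536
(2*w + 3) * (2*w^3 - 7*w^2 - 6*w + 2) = 4*w^4 - 8*w^3 - 33*w^2 - 14*w + 6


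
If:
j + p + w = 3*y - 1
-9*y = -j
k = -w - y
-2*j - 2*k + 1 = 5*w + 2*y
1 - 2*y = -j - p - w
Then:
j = 0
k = -1/3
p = -4/3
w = 1/3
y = 0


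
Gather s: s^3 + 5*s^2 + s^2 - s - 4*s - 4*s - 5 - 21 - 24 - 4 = s^3 + 6*s^2 - 9*s - 54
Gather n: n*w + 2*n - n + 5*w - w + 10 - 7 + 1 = n*(w + 1) + 4*w + 4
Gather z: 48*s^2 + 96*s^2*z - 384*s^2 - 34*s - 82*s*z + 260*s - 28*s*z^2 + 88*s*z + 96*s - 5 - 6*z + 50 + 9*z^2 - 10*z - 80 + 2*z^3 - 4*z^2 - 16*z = -336*s^2 + 322*s + 2*z^3 + z^2*(5 - 28*s) + z*(96*s^2 + 6*s - 32) - 35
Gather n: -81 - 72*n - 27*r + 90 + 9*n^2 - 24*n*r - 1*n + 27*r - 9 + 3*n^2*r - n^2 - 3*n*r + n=n^2*(3*r + 8) + n*(-27*r - 72)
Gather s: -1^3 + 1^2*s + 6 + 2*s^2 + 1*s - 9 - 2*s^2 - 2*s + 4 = 0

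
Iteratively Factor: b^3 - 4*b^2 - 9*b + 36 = (b - 4)*(b^2 - 9) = (b - 4)*(b - 3)*(b + 3)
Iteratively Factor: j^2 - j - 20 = (j + 4)*(j - 5)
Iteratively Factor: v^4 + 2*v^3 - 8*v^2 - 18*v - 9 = (v + 1)*(v^3 + v^2 - 9*v - 9) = (v + 1)^2*(v^2 - 9) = (v + 1)^2*(v + 3)*(v - 3)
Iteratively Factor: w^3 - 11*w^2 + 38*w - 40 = (w - 2)*(w^2 - 9*w + 20) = (w - 5)*(w - 2)*(w - 4)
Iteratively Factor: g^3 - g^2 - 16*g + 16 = (g + 4)*(g^2 - 5*g + 4) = (g - 4)*(g + 4)*(g - 1)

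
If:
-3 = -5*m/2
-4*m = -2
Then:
No Solution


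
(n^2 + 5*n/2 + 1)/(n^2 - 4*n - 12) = (n + 1/2)/(n - 6)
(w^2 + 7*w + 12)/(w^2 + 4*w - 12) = (w^2 + 7*w + 12)/(w^2 + 4*w - 12)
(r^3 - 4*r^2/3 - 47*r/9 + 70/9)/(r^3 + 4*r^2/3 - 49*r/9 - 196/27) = 3*(3*r^2 - 11*r + 10)/(9*r^2 - 9*r - 28)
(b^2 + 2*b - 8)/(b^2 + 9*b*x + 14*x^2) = (b^2 + 2*b - 8)/(b^2 + 9*b*x + 14*x^2)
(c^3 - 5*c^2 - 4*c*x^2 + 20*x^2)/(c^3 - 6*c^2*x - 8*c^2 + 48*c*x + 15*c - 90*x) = (-c^2 + 4*x^2)/(-c^2 + 6*c*x + 3*c - 18*x)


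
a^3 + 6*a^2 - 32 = (a - 2)*(a + 4)^2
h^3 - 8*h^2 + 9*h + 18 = (h - 6)*(h - 3)*(h + 1)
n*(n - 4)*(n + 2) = n^3 - 2*n^2 - 8*n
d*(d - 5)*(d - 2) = d^3 - 7*d^2 + 10*d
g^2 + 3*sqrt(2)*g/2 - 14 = (g - 2*sqrt(2))*(g + 7*sqrt(2)/2)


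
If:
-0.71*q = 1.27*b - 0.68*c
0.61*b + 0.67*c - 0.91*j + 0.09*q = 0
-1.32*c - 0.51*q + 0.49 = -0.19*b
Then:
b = 0.21535677352637 - 0.829886246122027*q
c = 0.40221044467425 - 0.50581695966908*q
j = 0.440492999761355 - 0.829810959464527*q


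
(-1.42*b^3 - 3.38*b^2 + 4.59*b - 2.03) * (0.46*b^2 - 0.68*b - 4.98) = -0.6532*b^5 - 0.5892*b^4 + 11.4814*b^3 + 12.7774*b^2 - 21.4778*b + 10.1094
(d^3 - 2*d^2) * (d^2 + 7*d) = d^5 + 5*d^4 - 14*d^3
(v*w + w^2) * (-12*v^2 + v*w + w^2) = -12*v^3*w - 11*v^2*w^2 + 2*v*w^3 + w^4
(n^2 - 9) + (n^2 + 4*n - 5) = 2*n^2 + 4*n - 14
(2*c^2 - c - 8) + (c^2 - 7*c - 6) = 3*c^2 - 8*c - 14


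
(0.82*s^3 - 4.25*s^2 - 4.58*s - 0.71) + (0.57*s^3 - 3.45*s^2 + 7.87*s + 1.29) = 1.39*s^3 - 7.7*s^2 + 3.29*s + 0.58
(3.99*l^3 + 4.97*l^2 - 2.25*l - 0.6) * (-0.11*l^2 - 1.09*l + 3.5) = -0.4389*l^5 - 4.8958*l^4 + 8.7952*l^3 + 19.9135*l^2 - 7.221*l - 2.1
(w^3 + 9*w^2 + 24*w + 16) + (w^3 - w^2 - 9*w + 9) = 2*w^3 + 8*w^2 + 15*w + 25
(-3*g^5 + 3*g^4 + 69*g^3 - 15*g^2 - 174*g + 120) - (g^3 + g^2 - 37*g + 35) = -3*g^5 + 3*g^4 + 68*g^3 - 16*g^2 - 137*g + 85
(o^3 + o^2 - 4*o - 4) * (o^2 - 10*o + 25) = o^5 - 9*o^4 + 11*o^3 + 61*o^2 - 60*o - 100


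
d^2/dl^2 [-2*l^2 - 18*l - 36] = -4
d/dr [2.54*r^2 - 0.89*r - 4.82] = 5.08*r - 0.89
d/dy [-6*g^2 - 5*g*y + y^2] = -5*g + 2*y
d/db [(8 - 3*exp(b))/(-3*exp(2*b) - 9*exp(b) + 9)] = (-exp(2*b) + 16*exp(b)/3 + 5)*exp(b)/(exp(4*b) + 6*exp(3*b) + 3*exp(2*b) - 18*exp(b) + 9)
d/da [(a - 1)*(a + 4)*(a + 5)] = 3*a^2 + 16*a + 11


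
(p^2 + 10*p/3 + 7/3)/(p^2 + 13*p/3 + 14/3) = (p + 1)/(p + 2)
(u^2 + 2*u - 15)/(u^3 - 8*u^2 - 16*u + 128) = (u^2 + 2*u - 15)/(u^3 - 8*u^2 - 16*u + 128)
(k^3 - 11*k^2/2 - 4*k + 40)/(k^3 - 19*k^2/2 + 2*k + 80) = (k - 4)/(k - 8)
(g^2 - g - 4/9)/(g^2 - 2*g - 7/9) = (3*g - 4)/(3*g - 7)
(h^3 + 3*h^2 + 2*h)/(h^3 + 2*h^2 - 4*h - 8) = h*(h + 1)/(h^2 - 4)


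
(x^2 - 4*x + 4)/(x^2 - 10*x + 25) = (x^2 - 4*x + 4)/(x^2 - 10*x + 25)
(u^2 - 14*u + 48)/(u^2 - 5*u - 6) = (u - 8)/(u + 1)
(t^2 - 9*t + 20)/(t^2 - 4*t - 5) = (t - 4)/(t + 1)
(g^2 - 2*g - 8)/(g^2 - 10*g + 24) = (g + 2)/(g - 6)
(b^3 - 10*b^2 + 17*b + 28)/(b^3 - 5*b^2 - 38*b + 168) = (b + 1)/(b + 6)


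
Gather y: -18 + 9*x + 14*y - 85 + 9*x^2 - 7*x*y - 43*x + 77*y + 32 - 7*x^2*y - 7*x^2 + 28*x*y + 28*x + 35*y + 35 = 2*x^2 - 6*x + y*(-7*x^2 + 21*x + 126) - 36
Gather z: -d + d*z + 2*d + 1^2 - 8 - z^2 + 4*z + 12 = d - z^2 + z*(d + 4) + 5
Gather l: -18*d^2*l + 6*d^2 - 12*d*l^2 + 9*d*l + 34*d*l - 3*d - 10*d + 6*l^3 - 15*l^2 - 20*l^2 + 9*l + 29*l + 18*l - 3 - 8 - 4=6*d^2 - 13*d + 6*l^3 + l^2*(-12*d - 35) + l*(-18*d^2 + 43*d + 56) - 15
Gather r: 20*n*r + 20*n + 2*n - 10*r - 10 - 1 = 22*n + r*(20*n - 10) - 11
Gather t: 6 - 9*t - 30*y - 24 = -9*t - 30*y - 18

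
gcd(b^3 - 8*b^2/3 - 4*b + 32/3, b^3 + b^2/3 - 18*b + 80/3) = b^2 - 14*b/3 + 16/3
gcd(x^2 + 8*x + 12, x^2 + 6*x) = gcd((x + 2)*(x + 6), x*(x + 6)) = x + 6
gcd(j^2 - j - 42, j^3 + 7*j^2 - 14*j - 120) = j + 6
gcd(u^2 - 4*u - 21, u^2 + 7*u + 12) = u + 3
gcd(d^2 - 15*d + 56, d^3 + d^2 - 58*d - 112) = d - 8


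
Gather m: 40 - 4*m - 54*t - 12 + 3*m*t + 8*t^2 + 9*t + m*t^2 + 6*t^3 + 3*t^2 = m*(t^2 + 3*t - 4) + 6*t^3 + 11*t^2 - 45*t + 28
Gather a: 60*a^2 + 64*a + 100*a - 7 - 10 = 60*a^2 + 164*a - 17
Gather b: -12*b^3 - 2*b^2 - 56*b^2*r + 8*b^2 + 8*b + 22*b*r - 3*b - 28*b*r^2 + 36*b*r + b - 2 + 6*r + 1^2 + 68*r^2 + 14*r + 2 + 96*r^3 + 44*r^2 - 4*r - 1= -12*b^3 + b^2*(6 - 56*r) + b*(-28*r^2 + 58*r + 6) + 96*r^3 + 112*r^2 + 16*r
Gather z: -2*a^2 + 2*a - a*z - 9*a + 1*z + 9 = -2*a^2 - 7*a + z*(1 - a) + 9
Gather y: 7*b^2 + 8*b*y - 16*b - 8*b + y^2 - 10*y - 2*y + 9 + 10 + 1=7*b^2 - 24*b + y^2 + y*(8*b - 12) + 20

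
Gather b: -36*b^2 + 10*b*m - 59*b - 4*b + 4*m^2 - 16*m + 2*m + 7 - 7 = -36*b^2 + b*(10*m - 63) + 4*m^2 - 14*m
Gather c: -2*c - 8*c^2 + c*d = -8*c^2 + c*(d - 2)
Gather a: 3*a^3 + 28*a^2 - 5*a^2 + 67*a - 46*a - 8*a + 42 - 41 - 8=3*a^3 + 23*a^2 + 13*a - 7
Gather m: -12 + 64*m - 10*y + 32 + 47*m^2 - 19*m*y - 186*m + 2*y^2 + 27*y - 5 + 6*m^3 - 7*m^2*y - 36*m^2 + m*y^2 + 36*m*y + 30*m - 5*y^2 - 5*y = 6*m^3 + m^2*(11 - 7*y) + m*(y^2 + 17*y - 92) - 3*y^2 + 12*y + 15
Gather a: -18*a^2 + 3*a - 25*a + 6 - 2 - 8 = -18*a^2 - 22*a - 4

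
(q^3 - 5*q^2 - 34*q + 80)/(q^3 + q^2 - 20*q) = (q^2 - 10*q + 16)/(q*(q - 4))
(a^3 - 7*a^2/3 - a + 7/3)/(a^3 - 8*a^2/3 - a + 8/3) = (3*a - 7)/(3*a - 8)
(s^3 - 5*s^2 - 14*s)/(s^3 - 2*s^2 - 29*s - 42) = s/(s + 3)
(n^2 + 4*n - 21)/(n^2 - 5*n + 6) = (n + 7)/(n - 2)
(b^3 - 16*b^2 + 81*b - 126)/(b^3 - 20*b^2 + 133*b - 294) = (b - 3)/(b - 7)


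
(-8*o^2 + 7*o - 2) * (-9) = 72*o^2 - 63*o + 18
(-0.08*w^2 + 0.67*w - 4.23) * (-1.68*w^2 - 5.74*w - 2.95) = 0.1344*w^4 - 0.6664*w^3 + 3.4966*w^2 + 22.3037*w + 12.4785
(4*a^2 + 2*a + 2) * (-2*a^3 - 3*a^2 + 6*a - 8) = -8*a^5 - 16*a^4 + 14*a^3 - 26*a^2 - 4*a - 16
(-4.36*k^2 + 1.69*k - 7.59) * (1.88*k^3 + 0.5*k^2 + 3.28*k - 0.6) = -8.1968*k^5 + 0.997199999999999*k^4 - 27.725*k^3 + 4.3642*k^2 - 25.9092*k + 4.554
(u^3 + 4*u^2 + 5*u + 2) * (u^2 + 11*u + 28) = u^5 + 15*u^4 + 77*u^3 + 169*u^2 + 162*u + 56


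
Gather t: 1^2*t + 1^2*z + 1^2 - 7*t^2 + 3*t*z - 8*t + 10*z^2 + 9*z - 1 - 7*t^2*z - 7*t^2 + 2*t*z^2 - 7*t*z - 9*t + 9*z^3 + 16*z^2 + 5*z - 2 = t^2*(-7*z - 14) + t*(2*z^2 - 4*z - 16) + 9*z^3 + 26*z^2 + 15*z - 2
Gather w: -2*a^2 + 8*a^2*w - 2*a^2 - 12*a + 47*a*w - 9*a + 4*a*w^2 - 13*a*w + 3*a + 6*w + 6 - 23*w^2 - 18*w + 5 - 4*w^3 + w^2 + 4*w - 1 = -4*a^2 - 18*a - 4*w^3 + w^2*(4*a - 22) + w*(8*a^2 + 34*a - 8) + 10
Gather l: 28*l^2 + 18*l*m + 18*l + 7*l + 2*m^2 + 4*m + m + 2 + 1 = 28*l^2 + l*(18*m + 25) + 2*m^2 + 5*m + 3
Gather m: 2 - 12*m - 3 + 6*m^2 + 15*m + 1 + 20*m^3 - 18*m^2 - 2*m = 20*m^3 - 12*m^2 + m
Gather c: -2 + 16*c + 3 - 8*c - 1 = 8*c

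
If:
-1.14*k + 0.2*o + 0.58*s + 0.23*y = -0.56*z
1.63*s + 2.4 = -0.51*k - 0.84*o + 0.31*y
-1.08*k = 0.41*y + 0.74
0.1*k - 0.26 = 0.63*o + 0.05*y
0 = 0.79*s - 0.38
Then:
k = -2.15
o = -1.06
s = 0.48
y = 3.86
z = -6.08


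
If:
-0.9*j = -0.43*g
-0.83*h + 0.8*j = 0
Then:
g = 2.09302325581395*j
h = 0.963855421686747*j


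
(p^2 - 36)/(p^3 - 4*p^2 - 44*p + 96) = (p - 6)/(p^2 - 10*p + 16)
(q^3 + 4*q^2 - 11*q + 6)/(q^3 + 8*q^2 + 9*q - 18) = (q - 1)/(q + 3)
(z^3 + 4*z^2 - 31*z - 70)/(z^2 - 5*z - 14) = (z^2 + 2*z - 35)/(z - 7)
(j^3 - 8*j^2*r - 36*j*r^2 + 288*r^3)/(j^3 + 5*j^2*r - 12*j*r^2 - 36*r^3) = (-j^2 + 14*j*r - 48*r^2)/(-j^2 + j*r + 6*r^2)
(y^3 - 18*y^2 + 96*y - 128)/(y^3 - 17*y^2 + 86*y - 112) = (y - 8)/(y - 7)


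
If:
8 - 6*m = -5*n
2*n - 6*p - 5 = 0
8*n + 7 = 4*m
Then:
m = 29/28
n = -5/14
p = -20/21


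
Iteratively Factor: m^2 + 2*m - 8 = (m + 4)*(m - 2)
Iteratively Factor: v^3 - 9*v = (v + 3)*(v^2 - 3*v) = v*(v + 3)*(v - 3)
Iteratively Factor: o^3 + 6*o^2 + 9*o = (o)*(o^2 + 6*o + 9) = o*(o + 3)*(o + 3)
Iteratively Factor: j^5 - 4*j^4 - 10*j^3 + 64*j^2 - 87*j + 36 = (j - 1)*(j^4 - 3*j^3 - 13*j^2 + 51*j - 36) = (j - 3)*(j - 1)*(j^3 - 13*j + 12) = (j - 3)*(j - 1)^2*(j^2 + j - 12) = (j - 3)*(j - 1)^2*(j + 4)*(j - 3)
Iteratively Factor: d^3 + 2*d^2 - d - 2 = (d + 1)*(d^2 + d - 2) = (d + 1)*(d + 2)*(d - 1)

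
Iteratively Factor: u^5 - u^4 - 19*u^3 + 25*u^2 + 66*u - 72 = (u - 1)*(u^4 - 19*u^2 + 6*u + 72) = (u - 3)*(u - 1)*(u^3 + 3*u^2 - 10*u - 24) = (u - 3)*(u - 1)*(u + 4)*(u^2 - u - 6) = (u - 3)^2*(u - 1)*(u + 4)*(u + 2)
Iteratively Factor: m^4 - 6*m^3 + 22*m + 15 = (m + 1)*(m^3 - 7*m^2 + 7*m + 15) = (m - 5)*(m + 1)*(m^2 - 2*m - 3) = (m - 5)*(m - 3)*(m + 1)*(m + 1)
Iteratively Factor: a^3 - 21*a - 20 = (a + 4)*(a^2 - 4*a - 5) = (a - 5)*(a + 4)*(a + 1)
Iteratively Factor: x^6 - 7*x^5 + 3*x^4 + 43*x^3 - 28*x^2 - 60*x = (x - 2)*(x^5 - 5*x^4 - 7*x^3 + 29*x^2 + 30*x) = (x - 2)*(x + 1)*(x^4 - 6*x^3 - x^2 + 30*x) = (x - 2)*(x + 1)*(x + 2)*(x^3 - 8*x^2 + 15*x) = x*(x - 2)*(x + 1)*(x + 2)*(x^2 - 8*x + 15) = x*(x - 5)*(x - 2)*(x + 1)*(x + 2)*(x - 3)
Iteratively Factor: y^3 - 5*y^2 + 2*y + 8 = (y + 1)*(y^2 - 6*y + 8) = (y - 2)*(y + 1)*(y - 4)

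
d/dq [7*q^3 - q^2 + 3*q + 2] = 21*q^2 - 2*q + 3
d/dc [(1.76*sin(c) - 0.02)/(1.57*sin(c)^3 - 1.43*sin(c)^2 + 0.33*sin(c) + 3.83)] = (-5.5264*sin(c)^3 + 2.611*sin(c)^2 - 0.0572*sin(c) + 6.7474)*cos(c)/(2.4649*sin(c)^6 - 4.4902*sin(c)^5 + 3.0811*sin(c)^4 + 11.0824*sin(c)^3 - 10.8449*sin(c)^2 + 2.5278*sin(c) + 14.6689)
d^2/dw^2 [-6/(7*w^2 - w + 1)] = 12*(49*w^2 - 7*w - (14*w - 1)^2 + 7)/(7*w^2 - w + 1)^3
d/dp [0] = 0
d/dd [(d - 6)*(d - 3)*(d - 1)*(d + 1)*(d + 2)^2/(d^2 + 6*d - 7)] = (4*d^5 + 23*d^4 - 150*d^3 - 377*d^2 + 308*d + 684)/(d^2 + 14*d + 49)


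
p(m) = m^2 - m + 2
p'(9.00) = 17.00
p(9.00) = 74.00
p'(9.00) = 17.00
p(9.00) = 74.00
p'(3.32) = 5.64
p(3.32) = 9.70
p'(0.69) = 0.38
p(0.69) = 1.79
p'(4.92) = 8.84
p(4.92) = 21.29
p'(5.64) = 10.28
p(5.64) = 28.17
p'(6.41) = 11.82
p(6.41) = 36.68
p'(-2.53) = -6.06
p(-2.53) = 10.93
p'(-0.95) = -2.90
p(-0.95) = 3.85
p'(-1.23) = -3.46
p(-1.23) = 4.74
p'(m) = 2*m - 1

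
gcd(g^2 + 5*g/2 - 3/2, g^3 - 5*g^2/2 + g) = g - 1/2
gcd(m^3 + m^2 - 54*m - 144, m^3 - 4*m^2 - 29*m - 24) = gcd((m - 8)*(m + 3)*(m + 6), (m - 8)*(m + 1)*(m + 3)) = m^2 - 5*m - 24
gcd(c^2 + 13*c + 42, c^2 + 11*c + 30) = c + 6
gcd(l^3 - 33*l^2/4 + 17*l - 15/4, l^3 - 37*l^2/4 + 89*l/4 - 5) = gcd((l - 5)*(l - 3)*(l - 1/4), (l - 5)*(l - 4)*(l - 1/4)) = l^2 - 21*l/4 + 5/4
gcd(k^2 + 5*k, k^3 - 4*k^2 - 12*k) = k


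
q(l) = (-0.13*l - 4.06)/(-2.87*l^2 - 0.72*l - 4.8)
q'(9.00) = -0.00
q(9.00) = 0.02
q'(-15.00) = 0.00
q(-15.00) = 0.00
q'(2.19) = -0.14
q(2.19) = 0.22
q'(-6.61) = 0.01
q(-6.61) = 0.03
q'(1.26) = -0.31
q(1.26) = 0.41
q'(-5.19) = 0.02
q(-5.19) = 0.04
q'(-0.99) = 0.43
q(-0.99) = 0.57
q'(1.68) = -0.21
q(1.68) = 0.30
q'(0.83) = -0.40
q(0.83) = 0.57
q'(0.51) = -0.41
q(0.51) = 0.70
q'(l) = (-0.13*l - 4.06)*(5.74*l + 0.72)/(-2.87*l^2 - 0.72*l - 4.8)^2 - 0.13/(-2.87*l^2 - 0.72*l - 4.8) = (0.3731*l^2 + 0.0936*l - (0.13*l + 4.06)*(5.74*l + 0.72) + 0.624)/(2.87*l^2 + 0.72*l + 4.8)^2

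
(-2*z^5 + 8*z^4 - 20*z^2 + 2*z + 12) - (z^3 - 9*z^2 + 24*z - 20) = -2*z^5 + 8*z^4 - z^3 - 11*z^2 - 22*z + 32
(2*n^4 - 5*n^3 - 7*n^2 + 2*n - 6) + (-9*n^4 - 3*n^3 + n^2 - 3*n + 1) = -7*n^4 - 8*n^3 - 6*n^2 - n - 5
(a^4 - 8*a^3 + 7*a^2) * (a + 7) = a^5 - a^4 - 49*a^3 + 49*a^2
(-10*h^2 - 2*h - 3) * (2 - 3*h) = 30*h^3 - 14*h^2 + 5*h - 6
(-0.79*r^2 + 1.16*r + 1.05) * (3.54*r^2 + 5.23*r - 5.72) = -2.7966*r^4 - 0.0253000000000005*r^3 + 14.3026*r^2 - 1.1437*r - 6.006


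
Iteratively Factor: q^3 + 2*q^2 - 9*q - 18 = (q - 3)*(q^2 + 5*q + 6) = (q - 3)*(q + 2)*(q + 3)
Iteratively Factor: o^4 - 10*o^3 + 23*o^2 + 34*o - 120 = (o + 2)*(o^3 - 12*o^2 + 47*o - 60) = (o - 5)*(o + 2)*(o^2 - 7*o + 12) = (o - 5)*(o - 4)*(o + 2)*(o - 3)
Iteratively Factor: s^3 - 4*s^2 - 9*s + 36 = (s - 3)*(s^2 - s - 12) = (s - 3)*(s + 3)*(s - 4)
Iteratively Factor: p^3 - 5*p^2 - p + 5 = (p - 1)*(p^2 - 4*p - 5) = (p - 1)*(p + 1)*(p - 5)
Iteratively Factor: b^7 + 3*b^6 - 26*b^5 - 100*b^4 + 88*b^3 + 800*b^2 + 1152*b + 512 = (b + 1)*(b^6 + 2*b^5 - 28*b^4 - 72*b^3 + 160*b^2 + 640*b + 512) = (b + 1)*(b + 2)*(b^5 - 28*b^3 - 16*b^2 + 192*b + 256) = (b + 1)*(b + 2)^2*(b^4 - 2*b^3 - 24*b^2 + 32*b + 128) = (b - 4)*(b + 1)*(b + 2)^2*(b^3 + 2*b^2 - 16*b - 32) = (b - 4)^2*(b + 1)*(b + 2)^2*(b^2 + 6*b + 8) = (b - 4)^2*(b + 1)*(b + 2)^2*(b + 4)*(b + 2)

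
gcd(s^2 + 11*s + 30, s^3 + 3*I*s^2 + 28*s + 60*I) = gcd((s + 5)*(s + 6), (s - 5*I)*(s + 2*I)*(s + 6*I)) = 1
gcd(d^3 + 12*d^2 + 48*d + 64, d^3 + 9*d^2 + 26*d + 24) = d + 4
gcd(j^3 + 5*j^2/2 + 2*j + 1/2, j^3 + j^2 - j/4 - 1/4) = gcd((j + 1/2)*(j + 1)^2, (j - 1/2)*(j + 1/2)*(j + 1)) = j^2 + 3*j/2 + 1/2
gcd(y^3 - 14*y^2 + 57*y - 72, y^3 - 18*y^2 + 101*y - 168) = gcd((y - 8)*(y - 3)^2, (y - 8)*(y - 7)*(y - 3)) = y^2 - 11*y + 24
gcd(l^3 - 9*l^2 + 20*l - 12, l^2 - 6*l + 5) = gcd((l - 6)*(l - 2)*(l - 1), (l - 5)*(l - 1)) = l - 1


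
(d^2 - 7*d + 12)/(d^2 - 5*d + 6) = (d - 4)/(d - 2)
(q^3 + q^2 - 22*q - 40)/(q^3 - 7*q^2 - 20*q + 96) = (q^2 - 3*q - 10)/(q^2 - 11*q + 24)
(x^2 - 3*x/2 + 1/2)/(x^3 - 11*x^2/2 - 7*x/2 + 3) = (x - 1)/(x^2 - 5*x - 6)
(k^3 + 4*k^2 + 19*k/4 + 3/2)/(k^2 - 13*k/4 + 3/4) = (4*k^3 + 16*k^2 + 19*k + 6)/(4*k^2 - 13*k + 3)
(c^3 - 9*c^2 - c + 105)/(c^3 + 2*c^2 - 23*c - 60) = (c - 7)/(c + 4)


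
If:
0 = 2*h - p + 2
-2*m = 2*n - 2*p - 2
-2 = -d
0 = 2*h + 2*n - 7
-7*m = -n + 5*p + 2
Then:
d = 2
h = -5/32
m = -31/32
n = 117/32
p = 27/16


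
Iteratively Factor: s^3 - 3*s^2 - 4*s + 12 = (s - 2)*(s^2 - s - 6) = (s - 3)*(s - 2)*(s + 2)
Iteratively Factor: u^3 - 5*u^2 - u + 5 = (u + 1)*(u^2 - 6*u + 5) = (u - 5)*(u + 1)*(u - 1)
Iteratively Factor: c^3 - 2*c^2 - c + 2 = (c - 2)*(c^2 - 1) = (c - 2)*(c + 1)*(c - 1)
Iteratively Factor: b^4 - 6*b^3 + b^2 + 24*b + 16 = (b - 4)*(b^3 - 2*b^2 - 7*b - 4) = (b - 4)*(b + 1)*(b^2 - 3*b - 4) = (b - 4)*(b + 1)^2*(b - 4)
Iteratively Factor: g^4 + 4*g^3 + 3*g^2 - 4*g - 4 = (g - 1)*(g^3 + 5*g^2 + 8*g + 4) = (g - 1)*(g + 2)*(g^2 + 3*g + 2) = (g - 1)*(g + 1)*(g + 2)*(g + 2)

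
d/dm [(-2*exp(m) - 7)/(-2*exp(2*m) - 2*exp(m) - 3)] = 4*(-exp(2*m) - 7*exp(m) - 2)*exp(m)/(4*exp(4*m) + 8*exp(3*m) + 16*exp(2*m) + 12*exp(m) + 9)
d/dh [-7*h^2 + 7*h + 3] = 7 - 14*h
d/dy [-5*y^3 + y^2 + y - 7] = -15*y^2 + 2*y + 1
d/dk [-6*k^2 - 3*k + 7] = -12*k - 3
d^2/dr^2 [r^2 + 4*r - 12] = 2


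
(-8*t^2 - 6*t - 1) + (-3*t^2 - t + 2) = -11*t^2 - 7*t + 1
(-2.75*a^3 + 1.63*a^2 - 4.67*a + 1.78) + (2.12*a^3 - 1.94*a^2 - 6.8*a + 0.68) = -0.63*a^3 - 0.31*a^2 - 11.47*a + 2.46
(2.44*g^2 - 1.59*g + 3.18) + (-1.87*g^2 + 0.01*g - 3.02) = 0.57*g^2 - 1.58*g + 0.16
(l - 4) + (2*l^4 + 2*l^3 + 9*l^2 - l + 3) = 2*l^4 + 2*l^3 + 9*l^2 - 1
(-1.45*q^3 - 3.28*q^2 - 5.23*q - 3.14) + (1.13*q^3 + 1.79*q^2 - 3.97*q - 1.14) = -0.32*q^3 - 1.49*q^2 - 9.2*q - 4.28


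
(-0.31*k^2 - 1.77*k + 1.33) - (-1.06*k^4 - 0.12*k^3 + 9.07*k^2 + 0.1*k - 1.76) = 1.06*k^4 + 0.12*k^3 - 9.38*k^2 - 1.87*k + 3.09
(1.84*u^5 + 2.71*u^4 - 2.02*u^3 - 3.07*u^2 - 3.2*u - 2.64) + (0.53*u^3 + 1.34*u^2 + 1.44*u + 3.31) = 1.84*u^5 + 2.71*u^4 - 1.49*u^3 - 1.73*u^2 - 1.76*u + 0.67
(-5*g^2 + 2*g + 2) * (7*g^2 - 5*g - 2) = -35*g^4 + 39*g^3 + 14*g^2 - 14*g - 4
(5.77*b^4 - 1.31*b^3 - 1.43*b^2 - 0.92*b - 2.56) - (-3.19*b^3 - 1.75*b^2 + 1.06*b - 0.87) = 5.77*b^4 + 1.88*b^3 + 0.32*b^2 - 1.98*b - 1.69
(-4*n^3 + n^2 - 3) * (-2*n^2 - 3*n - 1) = 8*n^5 + 10*n^4 + n^3 + 5*n^2 + 9*n + 3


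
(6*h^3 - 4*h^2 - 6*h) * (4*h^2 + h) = 24*h^5 - 10*h^4 - 28*h^3 - 6*h^2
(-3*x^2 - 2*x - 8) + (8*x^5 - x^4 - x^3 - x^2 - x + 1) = 8*x^5 - x^4 - x^3 - 4*x^2 - 3*x - 7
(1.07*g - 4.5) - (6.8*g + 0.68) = -5.73*g - 5.18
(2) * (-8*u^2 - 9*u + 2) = -16*u^2 - 18*u + 4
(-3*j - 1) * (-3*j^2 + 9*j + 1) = 9*j^3 - 24*j^2 - 12*j - 1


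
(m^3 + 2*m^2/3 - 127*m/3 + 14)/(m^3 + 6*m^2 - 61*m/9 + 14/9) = 3*(m - 6)/(3*m - 2)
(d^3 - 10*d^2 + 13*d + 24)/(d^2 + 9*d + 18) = (d^3 - 10*d^2 + 13*d + 24)/(d^2 + 9*d + 18)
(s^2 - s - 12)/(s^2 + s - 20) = (s + 3)/(s + 5)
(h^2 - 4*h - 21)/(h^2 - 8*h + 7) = (h + 3)/(h - 1)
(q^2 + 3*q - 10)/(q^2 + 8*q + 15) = (q - 2)/(q + 3)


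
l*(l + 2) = l^2 + 2*l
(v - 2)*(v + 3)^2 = v^3 + 4*v^2 - 3*v - 18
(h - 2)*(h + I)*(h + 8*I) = h^3 - 2*h^2 + 9*I*h^2 - 8*h - 18*I*h + 16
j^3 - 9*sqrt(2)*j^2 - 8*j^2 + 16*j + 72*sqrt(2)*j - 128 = (j - 8)*(j - 8*sqrt(2))*(j - sqrt(2))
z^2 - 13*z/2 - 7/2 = (z - 7)*(z + 1/2)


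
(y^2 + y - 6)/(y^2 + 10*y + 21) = (y - 2)/(y + 7)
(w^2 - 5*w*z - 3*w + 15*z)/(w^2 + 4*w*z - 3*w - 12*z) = (w - 5*z)/(w + 4*z)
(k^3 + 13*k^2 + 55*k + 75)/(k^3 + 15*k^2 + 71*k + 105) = (k + 5)/(k + 7)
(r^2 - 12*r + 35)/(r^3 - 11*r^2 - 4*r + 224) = (r - 5)/(r^2 - 4*r - 32)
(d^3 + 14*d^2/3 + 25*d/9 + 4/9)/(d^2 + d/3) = d + 13/3 + 4/(3*d)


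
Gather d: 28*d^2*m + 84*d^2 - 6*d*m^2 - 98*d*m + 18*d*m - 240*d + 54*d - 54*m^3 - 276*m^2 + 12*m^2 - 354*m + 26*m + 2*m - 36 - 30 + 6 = d^2*(28*m + 84) + d*(-6*m^2 - 80*m - 186) - 54*m^3 - 264*m^2 - 326*m - 60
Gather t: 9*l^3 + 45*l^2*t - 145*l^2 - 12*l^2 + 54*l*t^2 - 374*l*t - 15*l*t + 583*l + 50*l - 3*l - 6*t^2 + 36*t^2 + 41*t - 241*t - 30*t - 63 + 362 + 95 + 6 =9*l^3 - 157*l^2 + 630*l + t^2*(54*l + 30) + t*(45*l^2 - 389*l - 230) + 400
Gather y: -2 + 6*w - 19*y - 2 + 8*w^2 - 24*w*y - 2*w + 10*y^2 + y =8*w^2 + 4*w + 10*y^2 + y*(-24*w - 18) - 4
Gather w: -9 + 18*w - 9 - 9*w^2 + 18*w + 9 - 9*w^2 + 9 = -18*w^2 + 36*w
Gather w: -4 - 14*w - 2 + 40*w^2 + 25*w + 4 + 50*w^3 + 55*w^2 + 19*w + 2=50*w^3 + 95*w^2 + 30*w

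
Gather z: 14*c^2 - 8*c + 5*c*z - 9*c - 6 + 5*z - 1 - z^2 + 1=14*c^2 - 17*c - z^2 + z*(5*c + 5) - 6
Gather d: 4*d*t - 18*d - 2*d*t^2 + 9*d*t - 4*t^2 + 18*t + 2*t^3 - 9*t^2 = d*(-2*t^2 + 13*t - 18) + 2*t^3 - 13*t^2 + 18*t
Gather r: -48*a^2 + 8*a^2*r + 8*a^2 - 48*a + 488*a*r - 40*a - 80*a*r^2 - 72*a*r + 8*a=-40*a^2 - 80*a*r^2 - 80*a + r*(8*a^2 + 416*a)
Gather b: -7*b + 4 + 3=7 - 7*b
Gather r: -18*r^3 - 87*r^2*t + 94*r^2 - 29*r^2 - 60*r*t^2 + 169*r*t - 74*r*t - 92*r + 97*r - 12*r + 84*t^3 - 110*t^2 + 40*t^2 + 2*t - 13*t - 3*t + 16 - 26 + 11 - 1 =-18*r^3 + r^2*(65 - 87*t) + r*(-60*t^2 + 95*t - 7) + 84*t^3 - 70*t^2 - 14*t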